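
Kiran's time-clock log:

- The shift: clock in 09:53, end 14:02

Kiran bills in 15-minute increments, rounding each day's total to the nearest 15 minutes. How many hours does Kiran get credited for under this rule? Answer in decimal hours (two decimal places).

4.25 hours

The shift: 09:53–14:02 = 4 h 9 min → rounds to 4 h 15 min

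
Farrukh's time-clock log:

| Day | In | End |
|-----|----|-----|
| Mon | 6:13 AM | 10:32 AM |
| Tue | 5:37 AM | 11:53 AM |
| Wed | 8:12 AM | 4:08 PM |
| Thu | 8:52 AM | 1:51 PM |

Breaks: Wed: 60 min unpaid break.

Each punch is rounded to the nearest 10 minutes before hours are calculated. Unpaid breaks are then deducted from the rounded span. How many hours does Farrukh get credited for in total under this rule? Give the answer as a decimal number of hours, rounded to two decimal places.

Mon: in 6:13 AM→6:10 AM, out 10:32 AM→10:30 AM; 4 h 20 min
Tue: in 5:37 AM→5:40 AM, out 11:53 AM→11:50 AM; 6 h 10 min
Wed: in 8:12 AM→8:10 AM, out 4:08 PM→4:10 PM; 8 h 0 min − 60 min = 7 h 0 min
Thu: in 8:52 AM→8:50 AM, out 1:51 PM→1:50 PM; 5 h 0 min
Total credited: 22 h 30 min.

22.50 hours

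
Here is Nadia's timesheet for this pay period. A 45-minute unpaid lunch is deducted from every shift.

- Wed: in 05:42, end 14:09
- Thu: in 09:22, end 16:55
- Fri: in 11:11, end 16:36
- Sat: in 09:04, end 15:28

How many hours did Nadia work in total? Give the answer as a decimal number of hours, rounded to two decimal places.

Wed: 05:42–14:09 = 8 h 27 min; less 45 min break → 7 h 42 min
Thu: 09:22–16:55 = 7 h 33 min; less 45 min break → 6 h 48 min
Fri: 11:11–16:36 = 5 h 25 min; less 45 min break → 4 h 40 min
Sat: 09:04–15:28 = 6 h 24 min; less 45 min break → 5 h 39 min
Total: 7 h 42 min + 6 h 48 min + 4 h 40 min + 5 h 39 min = 24 h 49 min.

24.82 hours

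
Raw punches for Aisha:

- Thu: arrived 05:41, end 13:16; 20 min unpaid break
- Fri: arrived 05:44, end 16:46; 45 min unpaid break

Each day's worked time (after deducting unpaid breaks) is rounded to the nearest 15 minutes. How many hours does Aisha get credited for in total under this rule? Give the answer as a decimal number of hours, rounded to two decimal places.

Thu: 05:41–13:16 = 7 h 35 min − 20 min = 7 h 15 min → rounds to 7 h 15 min
Fri: 05:44–16:46 = 11 h 2 min − 45 min = 10 h 17 min → rounds to 10 h 15 min
Total credited: 17 h 30 min.

17.50 hours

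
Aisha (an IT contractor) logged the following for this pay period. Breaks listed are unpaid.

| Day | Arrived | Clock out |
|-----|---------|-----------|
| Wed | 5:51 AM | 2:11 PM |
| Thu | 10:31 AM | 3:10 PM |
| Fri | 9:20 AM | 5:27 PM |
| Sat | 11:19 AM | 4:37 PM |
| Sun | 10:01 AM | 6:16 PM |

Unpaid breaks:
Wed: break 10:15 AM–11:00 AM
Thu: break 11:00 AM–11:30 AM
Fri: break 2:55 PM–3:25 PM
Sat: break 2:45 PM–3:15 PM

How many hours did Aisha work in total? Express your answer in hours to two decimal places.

Wed: 5:51 AM–2:11 PM = 8 h 20 min; less 45 min break → 7 h 35 min
Thu: 10:31 AM–3:10 PM = 4 h 39 min; less 30 min break → 4 h 9 min
Fri: 9:20 AM–5:27 PM = 8 h 7 min; less 30 min break → 7 h 37 min
Sat: 11:19 AM–4:37 PM = 5 h 18 min; less 30 min break → 4 h 48 min
Sun: 10:01 AM–6:16 PM = 8 h 15 min
Total: 7 h 35 min + 4 h 9 min + 7 h 37 min + 4 h 48 min + 8 h 15 min = 32 h 24 min.

32.40 hours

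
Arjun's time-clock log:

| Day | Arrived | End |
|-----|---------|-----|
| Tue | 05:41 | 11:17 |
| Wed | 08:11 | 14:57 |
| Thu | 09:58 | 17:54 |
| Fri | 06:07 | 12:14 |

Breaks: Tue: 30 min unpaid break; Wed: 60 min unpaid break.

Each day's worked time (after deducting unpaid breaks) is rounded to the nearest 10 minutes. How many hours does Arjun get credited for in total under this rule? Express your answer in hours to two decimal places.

25.17 hours

Tue: 05:41–11:17 = 5 h 36 min − 30 min = 5 h 6 min → rounds to 5 h 10 min
Wed: 08:11–14:57 = 6 h 46 min − 60 min = 5 h 46 min → rounds to 5 h 50 min
Thu: 09:58–17:54 = 7 h 56 min → rounds to 8 h 0 min
Fri: 06:07–12:14 = 6 h 7 min → rounds to 6 h 10 min
Total credited: 25 h 10 min.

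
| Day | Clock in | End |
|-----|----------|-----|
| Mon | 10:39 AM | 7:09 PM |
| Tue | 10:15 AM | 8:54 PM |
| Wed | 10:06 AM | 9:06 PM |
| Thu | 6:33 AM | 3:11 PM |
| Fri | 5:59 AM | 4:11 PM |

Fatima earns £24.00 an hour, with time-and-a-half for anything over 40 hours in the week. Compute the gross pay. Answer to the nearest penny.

Mon: 10:39 AM–7:09 PM = 8 h 30 min
Tue: 10:15 AM–8:54 PM = 10 h 39 min
Wed: 10:06 AM–9:06 PM = 11 h 0 min
Thu: 6:33 AM–3:11 PM = 8 h 38 min
Fri: 5:59 AM–4:11 PM = 10 h 12 min
Total worked: 48 h 59 min = 2939 min.
Regular 40 h 0 min = 2400 min at £24.00/h; overtime 8 h 59 min = 539 min at £36.00/h.
Pay = (2400 × £24.00 + 539 × £36.00) ÷ 60 = £1283.40.

£1283.40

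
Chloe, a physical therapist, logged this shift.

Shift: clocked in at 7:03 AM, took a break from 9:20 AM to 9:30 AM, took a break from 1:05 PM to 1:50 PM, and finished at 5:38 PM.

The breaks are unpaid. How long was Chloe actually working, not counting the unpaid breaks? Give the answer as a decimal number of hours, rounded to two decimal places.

Shift: 7:03 AM–5:38 PM = 10 h 35 min; less 55 min break → 9 h 40 min

9.67 hours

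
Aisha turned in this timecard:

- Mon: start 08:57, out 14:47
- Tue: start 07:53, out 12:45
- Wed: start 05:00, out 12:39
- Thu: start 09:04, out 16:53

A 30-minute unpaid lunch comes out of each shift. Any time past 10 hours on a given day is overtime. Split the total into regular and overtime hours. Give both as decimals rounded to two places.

Mon: 08:57–14:47 = 5 h 50 min; less 30 min break → 5 h 20 min
Tue: 07:53–12:45 = 4 h 52 min; less 30 min break → 4 h 22 min
Wed: 05:00–12:39 = 7 h 39 min; less 30 min break → 7 h 9 min
Thu: 09:04–16:53 = 7 h 49 min; less 30 min break → 7 h 19 min
Mon reg 5 h 20 min / OT 0 h 0 min; Tue reg 4 h 22 min / OT 0 h 0 min; Wed reg 7 h 9 min / OT 0 h 0 min; Thu reg 7 h 19 min / OT 0 h 0 min.
Totals: regular 24 h 10 min, overtime 0 h 0 min.

Regular 24.17 hours, overtime 0.00 hours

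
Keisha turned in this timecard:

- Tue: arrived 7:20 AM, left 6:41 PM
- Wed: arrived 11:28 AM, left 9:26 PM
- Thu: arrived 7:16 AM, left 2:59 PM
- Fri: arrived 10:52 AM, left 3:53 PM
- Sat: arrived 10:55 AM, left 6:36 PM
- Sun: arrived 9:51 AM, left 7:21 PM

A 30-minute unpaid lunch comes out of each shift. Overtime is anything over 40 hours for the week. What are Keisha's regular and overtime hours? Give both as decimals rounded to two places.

Tue: 7:20 AM–6:41 PM = 11 h 21 min; less 30 min break → 10 h 51 min
Wed: 11:28 AM–9:26 PM = 9 h 58 min; less 30 min break → 9 h 28 min
Thu: 7:16 AM–2:59 PM = 7 h 43 min; less 30 min break → 7 h 13 min
Fri: 10:52 AM–3:53 PM = 5 h 1 min; less 30 min break → 4 h 31 min
Sat: 10:55 AM–6:36 PM = 7 h 41 min; less 30 min break → 7 h 11 min
Sun: 9:51 AM–7:21 PM = 9 h 30 min; less 30 min break → 9 h 0 min
Total worked: 48 h 14 min = 48.23 h.
Threshold 40 h → overtime 8 h 14 min, regular 40 h 0 min.

Regular 40.00 hours, overtime 8.23 hours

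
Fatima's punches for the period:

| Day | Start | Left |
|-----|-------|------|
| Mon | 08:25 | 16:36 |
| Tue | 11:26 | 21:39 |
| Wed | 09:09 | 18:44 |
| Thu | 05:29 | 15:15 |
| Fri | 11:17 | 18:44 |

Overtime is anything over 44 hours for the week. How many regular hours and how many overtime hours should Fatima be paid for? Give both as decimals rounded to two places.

Regular 44.00 hours, overtime 1.20 hours

Mon: 08:25–16:36 = 8 h 11 min
Tue: 11:26–21:39 = 10 h 13 min
Wed: 09:09–18:44 = 9 h 35 min
Thu: 05:29–15:15 = 9 h 46 min
Fri: 11:17–18:44 = 7 h 27 min
Total worked: 45 h 12 min = 45.20 h.
Threshold 44 h → overtime 1 h 12 min, regular 44 h 0 min.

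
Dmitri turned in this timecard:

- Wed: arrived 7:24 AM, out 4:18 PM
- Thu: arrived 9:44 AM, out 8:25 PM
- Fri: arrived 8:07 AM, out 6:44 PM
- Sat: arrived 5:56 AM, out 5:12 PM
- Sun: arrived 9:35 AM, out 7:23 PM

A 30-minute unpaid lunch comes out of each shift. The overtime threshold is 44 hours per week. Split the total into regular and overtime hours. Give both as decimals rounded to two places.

Regular 44.00 hours, overtime 4.77 hours

Wed: 7:24 AM–4:18 PM = 8 h 54 min; less 30 min break → 8 h 24 min
Thu: 9:44 AM–8:25 PM = 10 h 41 min; less 30 min break → 10 h 11 min
Fri: 8:07 AM–6:44 PM = 10 h 37 min; less 30 min break → 10 h 7 min
Sat: 5:56 AM–5:12 PM = 11 h 16 min; less 30 min break → 10 h 46 min
Sun: 9:35 AM–7:23 PM = 9 h 48 min; less 30 min break → 9 h 18 min
Total worked: 48 h 46 min = 48.77 h.
Threshold 44 h → overtime 4 h 46 min, regular 44 h 0 min.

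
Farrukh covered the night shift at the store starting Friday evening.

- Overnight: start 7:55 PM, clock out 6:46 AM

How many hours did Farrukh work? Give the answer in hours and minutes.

Overnight: 7:55 PM → midnight = 4 h 5 min; midnight → 6:46 AM = 6 h 46 min; span 10 h 51 min

10 h 51 min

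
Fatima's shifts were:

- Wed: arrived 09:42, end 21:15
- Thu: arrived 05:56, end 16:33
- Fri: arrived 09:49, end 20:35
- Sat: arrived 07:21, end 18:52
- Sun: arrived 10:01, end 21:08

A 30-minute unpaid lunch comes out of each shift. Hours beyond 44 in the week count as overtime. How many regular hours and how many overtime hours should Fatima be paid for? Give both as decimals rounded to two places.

Wed: 09:42–21:15 = 11 h 33 min; less 30 min break → 11 h 3 min
Thu: 05:56–16:33 = 10 h 37 min; less 30 min break → 10 h 7 min
Fri: 09:49–20:35 = 10 h 46 min; less 30 min break → 10 h 16 min
Sat: 07:21–18:52 = 11 h 31 min; less 30 min break → 11 h 1 min
Sun: 10:01–21:08 = 11 h 7 min; less 30 min break → 10 h 37 min
Total worked: 53 h 4 min = 53.07 h.
Threshold 44 h → overtime 9 h 4 min, regular 44 h 0 min.

Regular 44.00 hours, overtime 9.07 hours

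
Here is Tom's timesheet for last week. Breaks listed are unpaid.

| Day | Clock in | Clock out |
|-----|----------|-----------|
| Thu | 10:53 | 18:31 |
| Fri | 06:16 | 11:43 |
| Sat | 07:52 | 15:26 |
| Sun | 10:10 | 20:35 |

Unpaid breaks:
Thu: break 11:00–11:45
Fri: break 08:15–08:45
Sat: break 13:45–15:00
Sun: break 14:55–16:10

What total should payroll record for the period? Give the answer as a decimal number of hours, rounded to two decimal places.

27.32 hours

Thu: 10:53–18:31 = 7 h 38 min; less 45 min break → 6 h 53 min
Fri: 06:16–11:43 = 5 h 27 min; less 30 min break → 4 h 57 min
Sat: 07:52–15:26 = 7 h 34 min; less 75 min break → 6 h 19 min
Sun: 10:10–20:35 = 10 h 25 min; less 75 min break → 9 h 10 min
Total: 6 h 53 min + 4 h 57 min + 6 h 19 min + 9 h 10 min = 27 h 19 min.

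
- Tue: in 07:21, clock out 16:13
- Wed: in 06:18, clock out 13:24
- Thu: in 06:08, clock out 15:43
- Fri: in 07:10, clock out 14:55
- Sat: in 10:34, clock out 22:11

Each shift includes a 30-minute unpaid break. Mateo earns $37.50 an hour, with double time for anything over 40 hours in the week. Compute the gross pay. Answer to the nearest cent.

Tue: 07:21–16:13 = 8 h 52 min; less 30 min break → 8 h 22 min
Wed: 06:18–13:24 = 7 h 6 min; less 30 min break → 6 h 36 min
Thu: 06:08–15:43 = 9 h 35 min; less 30 min break → 9 h 5 min
Fri: 07:10–14:55 = 7 h 45 min; less 30 min break → 7 h 15 min
Sat: 10:34–22:11 = 11 h 37 min; less 30 min break → 11 h 7 min
Total worked: 42 h 25 min = 2545 min.
Regular 40 h 0 min = 2400 min at $37.50/h; overtime 2 h 25 min = 145 min at $75.00/h.
Pay = (2400 × $37.50 + 145 × $75.00) ÷ 60 = $1681.25.

$1681.25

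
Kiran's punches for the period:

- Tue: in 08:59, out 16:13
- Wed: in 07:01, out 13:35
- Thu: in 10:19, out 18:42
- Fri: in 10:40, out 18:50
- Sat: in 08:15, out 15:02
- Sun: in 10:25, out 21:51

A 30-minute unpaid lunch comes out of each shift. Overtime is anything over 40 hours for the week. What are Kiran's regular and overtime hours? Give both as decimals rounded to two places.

Regular 40.00 hours, overtime 5.57 hours

Tue: 08:59–16:13 = 7 h 14 min; less 30 min break → 6 h 44 min
Wed: 07:01–13:35 = 6 h 34 min; less 30 min break → 6 h 4 min
Thu: 10:19–18:42 = 8 h 23 min; less 30 min break → 7 h 53 min
Fri: 10:40–18:50 = 8 h 10 min; less 30 min break → 7 h 40 min
Sat: 08:15–15:02 = 6 h 47 min; less 30 min break → 6 h 17 min
Sun: 10:25–21:51 = 11 h 26 min; less 30 min break → 10 h 56 min
Total worked: 45 h 34 min = 45.57 h.
Threshold 40 h → overtime 5 h 34 min, regular 40 h 0 min.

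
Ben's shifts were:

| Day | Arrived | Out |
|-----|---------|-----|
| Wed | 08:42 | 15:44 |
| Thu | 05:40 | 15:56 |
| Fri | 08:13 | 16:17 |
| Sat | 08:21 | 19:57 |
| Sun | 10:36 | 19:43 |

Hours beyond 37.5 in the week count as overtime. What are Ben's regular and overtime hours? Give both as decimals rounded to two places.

Wed: 08:42–15:44 = 7 h 2 min
Thu: 05:40–15:56 = 10 h 16 min
Fri: 08:13–16:17 = 8 h 4 min
Sat: 08:21–19:57 = 11 h 36 min
Sun: 10:36–19:43 = 9 h 7 min
Total worked: 46 h 5 min = 46.08 h.
Threshold 37.5 h → overtime 8 h 35 min, regular 37 h 30 min.

Regular 37.50 hours, overtime 8.58 hours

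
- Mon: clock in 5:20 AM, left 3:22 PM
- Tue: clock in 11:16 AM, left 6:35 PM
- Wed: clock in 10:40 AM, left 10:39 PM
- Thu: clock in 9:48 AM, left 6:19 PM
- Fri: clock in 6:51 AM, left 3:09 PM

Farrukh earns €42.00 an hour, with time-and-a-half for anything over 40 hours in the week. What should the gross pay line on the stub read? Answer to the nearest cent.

€2067.45

Mon: 5:20 AM–3:22 PM = 10 h 2 min
Tue: 11:16 AM–6:35 PM = 7 h 19 min
Wed: 10:40 AM–10:39 PM = 11 h 59 min
Thu: 9:48 AM–6:19 PM = 8 h 31 min
Fri: 6:51 AM–3:09 PM = 8 h 18 min
Total worked: 46 h 9 min = 2769 min.
Regular 40 h 0 min = 2400 min at €42.00/h; overtime 6 h 9 min = 369 min at €63.00/h.
Pay = (2400 × €42.00 + 369 × €63.00) ÷ 60 = €2067.45.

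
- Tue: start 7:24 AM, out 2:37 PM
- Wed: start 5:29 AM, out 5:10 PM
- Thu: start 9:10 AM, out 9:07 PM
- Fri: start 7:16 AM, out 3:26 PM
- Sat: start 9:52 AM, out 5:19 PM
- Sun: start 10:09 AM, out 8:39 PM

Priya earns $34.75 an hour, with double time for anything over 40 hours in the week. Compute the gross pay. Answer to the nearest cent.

$2569.18

Tue: 7:24 AM–2:37 PM = 7 h 13 min
Wed: 5:29 AM–5:10 PM = 11 h 41 min
Thu: 9:10 AM–9:07 PM = 11 h 57 min
Fri: 7:16 AM–3:26 PM = 8 h 10 min
Sat: 9:52 AM–5:19 PM = 7 h 27 min
Sun: 10:09 AM–8:39 PM = 10 h 30 min
Total worked: 56 h 58 min = 3418 min.
Regular 40 h 0 min = 2400 min at $34.75/h; overtime 16 h 58 min = 1018 min at $69.50/h.
Pay = (2400 × $34.75 + 1018 × $69.50) ÷ 60 = $2569.18.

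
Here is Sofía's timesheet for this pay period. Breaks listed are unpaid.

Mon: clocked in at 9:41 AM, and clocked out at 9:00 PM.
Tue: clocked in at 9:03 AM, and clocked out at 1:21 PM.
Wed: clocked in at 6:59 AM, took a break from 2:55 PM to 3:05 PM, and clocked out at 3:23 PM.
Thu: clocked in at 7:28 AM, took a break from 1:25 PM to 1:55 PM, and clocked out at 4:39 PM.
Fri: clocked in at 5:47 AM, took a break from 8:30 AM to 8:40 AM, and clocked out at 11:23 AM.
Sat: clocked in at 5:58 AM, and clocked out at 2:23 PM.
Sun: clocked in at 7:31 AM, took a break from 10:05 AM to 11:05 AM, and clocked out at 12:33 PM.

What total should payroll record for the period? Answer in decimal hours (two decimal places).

Mon: 9:41 AM–9:00 PM = 11 h 19 min
Tue: 9:03 AM–1:21 PM = 4 h 18 min
Wed: 6:59 AM–3:23 PM = 8 h 24 min; less 10 min break → 8 h 14 min
Thu: 7:28 AM–4:39 PM = 9 h 11 min; less 30 min break → 8 h 41 min
Fri: 5:47 AM–11:23 AM = 5 h 36 min; less 10 min break → 5 h 26 min
Sat: 5:58 AM–2:23 PM = 8 h 25 min
Sun: 7:31 AM–12:33 PM = 5 h 2 min; less 60 min break → 4 h 2 min
Total: 11 h 19 min + 4 h 18 min + 8 h 14 min + 8 h 41 min + 5 h 26 min + 8 h 25 min + 4 h 2 min = 50 h 25 min.

50.42 hours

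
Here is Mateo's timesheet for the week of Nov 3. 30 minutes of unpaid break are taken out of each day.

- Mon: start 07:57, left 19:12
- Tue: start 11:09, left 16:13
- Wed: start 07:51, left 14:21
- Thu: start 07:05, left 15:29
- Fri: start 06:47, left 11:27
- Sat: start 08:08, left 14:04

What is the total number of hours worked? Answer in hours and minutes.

38 h 49 min

Mon: 07:57–19:12 = 11 h 15 min; less 30 min break → 10 h 45 min
Tue: 11:09–16:13 = 5 h 4 min; less 30 min break → 4 h 34 min
Wed: 07:51–14:21 = 6 h 30 min; less 30 min break → 6 h 0 min
Thu: 07:05–15:29 = 8 h 24 min; less 30 min break → 7 h 54 min
Fri: 06:47–11:27 = 4 h 40 min; less 30 min break → 4 h 10 min
Sat: 08:08–14:04 = 5 h 56 min; less 30 min break → 5 h 26 min
Total: 10 h 45 min + 4 h 34 min + 6 h 0 min + 7 h 54 min + 4 h 10 min + 5 h 26 min = 38 h 49 min.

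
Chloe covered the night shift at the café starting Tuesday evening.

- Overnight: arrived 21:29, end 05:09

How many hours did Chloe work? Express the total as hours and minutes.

Overnight: 21:29 → midnight = 2 h 31 min; midnight → 05:09 = 5 h 9 min; span 7 h 40 min

7 h 40 min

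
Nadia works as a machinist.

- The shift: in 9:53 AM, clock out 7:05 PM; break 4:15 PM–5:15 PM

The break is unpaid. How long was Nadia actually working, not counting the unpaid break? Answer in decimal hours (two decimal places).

8.20 hours

The shift: 9:53 AM–7:05 PM = 9 h 12 min; less 60 min break → 8 h 12 min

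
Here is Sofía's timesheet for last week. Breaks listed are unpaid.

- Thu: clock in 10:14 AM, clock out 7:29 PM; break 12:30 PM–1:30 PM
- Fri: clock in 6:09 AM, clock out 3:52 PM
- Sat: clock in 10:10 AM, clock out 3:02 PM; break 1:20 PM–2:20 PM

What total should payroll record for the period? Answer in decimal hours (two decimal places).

Thu: 10:14 AM–7:29 PM = 9 h 15 min; less 60 min break → 8 h 15 min
Fri: 6:09 AM–3:52 PM = 9 h 43 min
Sat: 10:10 AM–3:02 PM = 4 h 52 min; less 60 min break → 3 h 52 min
Total: 8 h 15 min + 9 h 43 min + 3 h 52 min = 21 h 50 min.

21.83 hours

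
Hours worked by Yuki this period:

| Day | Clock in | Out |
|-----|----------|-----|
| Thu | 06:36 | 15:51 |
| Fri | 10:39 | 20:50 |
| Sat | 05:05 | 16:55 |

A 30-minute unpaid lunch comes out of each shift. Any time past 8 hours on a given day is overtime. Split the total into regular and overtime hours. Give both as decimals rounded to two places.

Thu: 06:36–15:51 = 9 h 15 min; less 30 min break → 8 h 45 min
Fri: 10:39–20:50 = 10 h 11 min; less 30 min break → 9 h 41 min
Sat: 05:05–16:55 = 11 h 50 min; less 30 min break → 11 h 20 min
Thu reg 8 h 0 min / OT 0 h 45 min; Fri reg 8 h 0 min / OT 1 h 41 min; Sat reg 8 h 0 min / OT 3 h 20 min.
Totals: regular 24 h 0 min, overtime 5 h 46 min.

Regular 24.00 hours, overtime 5.77 hours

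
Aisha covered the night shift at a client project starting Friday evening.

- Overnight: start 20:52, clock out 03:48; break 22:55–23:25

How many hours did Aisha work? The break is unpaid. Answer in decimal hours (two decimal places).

Overnight: 20:52 → midnight = 3 h 8 min; midnight → 03:48 = 3 h 48 min; span 6 h 56 min; less 30 min break → 6 h 26 min

6.43 hours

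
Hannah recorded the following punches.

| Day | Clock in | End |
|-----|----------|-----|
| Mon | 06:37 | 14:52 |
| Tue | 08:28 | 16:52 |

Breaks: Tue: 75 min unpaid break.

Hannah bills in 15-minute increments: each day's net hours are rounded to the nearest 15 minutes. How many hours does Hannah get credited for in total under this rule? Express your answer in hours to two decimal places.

Mon: 06:37–14:52 = 8 h 15 min → rounds to 8 h 15 min
Tue: 08:28–16:52 = 8 h 24 min − 75 min = 7 h 9 min → rounds to 7 h 15 min
Total credited: 15 h 30 min.

15.50 hours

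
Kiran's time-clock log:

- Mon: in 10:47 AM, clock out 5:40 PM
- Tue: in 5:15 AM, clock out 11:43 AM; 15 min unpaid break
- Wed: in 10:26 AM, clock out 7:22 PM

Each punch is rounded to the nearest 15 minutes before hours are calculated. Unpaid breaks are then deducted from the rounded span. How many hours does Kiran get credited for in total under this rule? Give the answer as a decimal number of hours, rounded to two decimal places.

22.00 hours

Mon: in 10:47 AM→10:45 AM, out 5:40 PM→5:45 PM; 7 h 0 min
Tue: in 5:15 AM→5:15 AM, out 11:43 AM→11:45 AM; 6 h 30 min − 15 min = 6 h 15 min
Wed: in 10:26 AM→10:30 AM, out 7:22 PM→7:15 PM; 8 h 45 min
Total credited: 22 h 0 min.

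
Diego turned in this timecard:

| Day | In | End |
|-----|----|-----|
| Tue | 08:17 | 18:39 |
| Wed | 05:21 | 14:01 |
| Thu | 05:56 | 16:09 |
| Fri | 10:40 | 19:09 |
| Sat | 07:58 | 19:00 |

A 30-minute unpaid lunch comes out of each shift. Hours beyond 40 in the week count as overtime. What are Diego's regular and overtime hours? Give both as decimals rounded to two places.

Tue: 08:17–18:39 = 10 h 22 min; less 30 min break → 9 h 52 min
Wed: 05:21–14:01 = 8 h 40 min; less 30 min break → 8 h 10 min
Thu: 05:56–16:09 = 10 h 13 min; less 30 min break → 9 h 43 min
Fri: 10:40–19:09 = 8 h 29 min; less 30 min break → 7 h 59 min
Sat: 07:58–19:00 = 11 h 2 min; less 30 min break → 10 h 32 min
Total worked: 46 h 16 min = 46.27 h.
Threshold 40 h → overtime 6 h 16 min, regular 40 h 0 min.

Regular 40.00 hours, overtime 6.27 hours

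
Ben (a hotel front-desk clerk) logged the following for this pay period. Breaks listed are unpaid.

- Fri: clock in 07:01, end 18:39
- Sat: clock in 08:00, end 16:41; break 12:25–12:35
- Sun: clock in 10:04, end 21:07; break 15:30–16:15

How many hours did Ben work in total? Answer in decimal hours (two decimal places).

Fri: 07:01–18:39 = 11 h 38 min
Sat: 08:00–16:41 = 8 h 41 min; less 10 min break → 8 h 31 min
Sun: 10:04–21:07 = 11 h 3 min; less 45 min break → 10 h 18 min
Total: 11 h 38 min + 8 h 31 min + 10 h 18 min = 30 h 27 min.

30.45 hours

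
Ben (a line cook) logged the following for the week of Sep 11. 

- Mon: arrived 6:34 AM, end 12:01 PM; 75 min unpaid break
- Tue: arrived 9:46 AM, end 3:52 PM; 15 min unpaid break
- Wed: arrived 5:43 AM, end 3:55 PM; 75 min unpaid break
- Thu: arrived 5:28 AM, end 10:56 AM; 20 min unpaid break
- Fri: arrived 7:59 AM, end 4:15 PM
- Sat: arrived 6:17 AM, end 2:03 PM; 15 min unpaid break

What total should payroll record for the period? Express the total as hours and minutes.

39 h 55 min

Mon: 6:34 AM–12:01 PM = 5 h 27 min; less 75 min break → 4 h 12 min
Tue: 9:46 AM–3:52 PM = 6 h 6 min; less 15 min break → 5 h 51 min
Wed: 5:43 AM–3:55 PM = 10 h 12 min; less 75 min break → 8 h 57 min
Thu: 5:28 AM–10:56 AM = 5 h 28 min; less 20 min break → 5 h 8 min
Fri: 7:59 AM–4:15 PM = 8 h 16 min
Sat: 6:17 AM–2:03 PM = 7 h 46 min; less 15 min break → 7 h 31 min
Total: 4 h 12 min + 5 h 51 min + 8 h 57 min + 5 h 8 min + 8 h 16 min + 7 h 31 min = 39 h 55 min.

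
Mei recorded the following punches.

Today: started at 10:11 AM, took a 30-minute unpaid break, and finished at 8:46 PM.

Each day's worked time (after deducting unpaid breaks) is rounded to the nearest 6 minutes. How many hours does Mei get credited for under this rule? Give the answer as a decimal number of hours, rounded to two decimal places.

Today: 10:11 AM–8:46 PM = 10 h 35 min − 30 min = 10 h 5 min → rounds to 10 h 6 min

10.10 hours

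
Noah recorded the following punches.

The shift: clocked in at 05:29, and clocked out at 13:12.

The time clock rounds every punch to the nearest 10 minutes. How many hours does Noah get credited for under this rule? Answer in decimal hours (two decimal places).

7.67 hours

The shift: in 05:29→05:30, out 13:12→13:10; 7 h 40 min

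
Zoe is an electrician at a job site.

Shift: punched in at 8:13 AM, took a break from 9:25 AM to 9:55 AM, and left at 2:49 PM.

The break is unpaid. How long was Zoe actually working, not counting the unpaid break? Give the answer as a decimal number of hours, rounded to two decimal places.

Shift: 8:13 AM–2:49 PM = 6 h 36 min; less 30 min break → 6 h 6 min

6.10 hours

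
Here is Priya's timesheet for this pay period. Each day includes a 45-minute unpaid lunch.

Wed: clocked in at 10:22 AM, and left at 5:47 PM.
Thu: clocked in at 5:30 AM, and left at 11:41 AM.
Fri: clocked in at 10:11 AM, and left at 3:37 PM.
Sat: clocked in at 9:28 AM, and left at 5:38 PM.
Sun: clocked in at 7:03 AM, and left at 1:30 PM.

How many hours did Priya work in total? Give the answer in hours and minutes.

29 h 54 min

Wed: 10:22 AM–5:47 PM = 7 h 25 min; less 45 min break → 6 h 40 min
Thu: 5:30 AM–11:41 AM = 6 h 11 min; less 45 min break → 5 h 26 min
Fri: 10:11 AM–3:37 PM = 5 h 26 min; less 45 min break → 4 h 41 min
Sat: 9:28 AM–5:38 PM = 8 h 10 min; less 45 min break → 7 h 25 min
Sun: 7:03 AM–1:30 PM = 6 h 27 min; less 45 min break → 5 h 42 min
Total: 6 h 40 min + 5 h 26 min + 4 h 41 min + 7 h 25 min + 5 h 42 min = 29 h 54 min.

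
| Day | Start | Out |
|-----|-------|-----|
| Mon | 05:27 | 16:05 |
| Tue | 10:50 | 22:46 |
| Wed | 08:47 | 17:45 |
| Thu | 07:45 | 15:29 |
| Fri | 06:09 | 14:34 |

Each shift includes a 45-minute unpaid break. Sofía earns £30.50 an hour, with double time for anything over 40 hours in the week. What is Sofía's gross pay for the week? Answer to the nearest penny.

Mon: 05:27–16:05 = 10 h 38 min; less 45 min break → 9 h 53 min
Tue: 10:50–22:46 = 11 h 56 min; less 45 min break → 11 h 11 min
Wed: 08:47–17:45 = 8 h 58 min; less 45 min break → 8 h 13 min
Thu: 07:45–15:29 = 7 h 44 min; less 45 min break → 6 h 59 min
Fri: 06:09–14:34 = 8 h 25 min; less 45 min break → 7 h 40 min
Total worked: 43 h 56 min = 2636 min.
Regular 40 h 0 min = 2400 min at £30.50/h; overtime 3 h 56 min = 236 min at £61.00/h.
Pay = (2400 × £30.50 + 236 × £61.00) ÷ 60 = £1459.93.

£1459.93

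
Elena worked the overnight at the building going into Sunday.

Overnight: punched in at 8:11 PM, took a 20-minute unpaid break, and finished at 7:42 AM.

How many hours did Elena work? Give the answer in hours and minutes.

Overnight: 8:11 PM → midnight = 3 h 49 min; midnight → 7:42 AM = 7 h 42 min; span 11 h 31 min; less 20 min break → 11 h 11 min

11 h 11 min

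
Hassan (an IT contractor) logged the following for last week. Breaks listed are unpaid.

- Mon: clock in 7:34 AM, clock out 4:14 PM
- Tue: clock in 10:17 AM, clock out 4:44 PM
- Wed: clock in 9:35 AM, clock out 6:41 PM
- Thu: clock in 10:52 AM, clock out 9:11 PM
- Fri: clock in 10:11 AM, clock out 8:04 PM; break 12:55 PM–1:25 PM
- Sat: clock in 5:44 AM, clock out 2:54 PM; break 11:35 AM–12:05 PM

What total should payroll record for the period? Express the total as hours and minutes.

52 h 35 min

Mon: 7:34 AM–4:14 PM = 8 h 40 min
Tue: 10:17 AM–4:44 PM = 6 h 27 min
Wed: 9:35 AM–6:41 PM = 9 h 6 min
Thu: 10:52 AM–9:11 PM = 10 h 19 min
Fri: 10:11 AM–8:04 PM = 9 h 53 min; less 30 min break → 9 h 23 min
Sat: 5:44 AM–2:54 PM = 9 h 10 min; less 30 min break → 8 h 40 min
Total: 8 h 40 min + 6 h 27 min + 9 h 6 min + 10 h 19 min + 9 h 23 min + 8 h 40 min = 52 h 35 min.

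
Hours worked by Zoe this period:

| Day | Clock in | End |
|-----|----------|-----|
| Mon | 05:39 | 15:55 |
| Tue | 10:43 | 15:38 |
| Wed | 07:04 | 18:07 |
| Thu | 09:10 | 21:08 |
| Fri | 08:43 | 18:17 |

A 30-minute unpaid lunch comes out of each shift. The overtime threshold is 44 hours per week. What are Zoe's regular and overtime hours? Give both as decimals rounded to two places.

Mon: 05:39–15:55 = 10 h 16 min; less 30 min break → 9 h 46 min
Tue: 10:43–15:38 = 4 h 55 min; less 30 min break → 4 h 25 min
Wed: 07:04–18:07 = 11 h 3 min; less 30 min break → 10 h 33 min
Thu: 09:10–21:08 = 11 h 58 min; less 30 min break → 11 h 28 min
Fri: 08:43–18:17 = 9 h 34 min; less 30 min break → 9 h 4 min
Total worked: 45 h 16 min = 45.27 h.
Threshold 44 h → overtime 1 h 16 min, regular 44 h 0 min.

Regular 44.00 hours, overtime 1.27 hours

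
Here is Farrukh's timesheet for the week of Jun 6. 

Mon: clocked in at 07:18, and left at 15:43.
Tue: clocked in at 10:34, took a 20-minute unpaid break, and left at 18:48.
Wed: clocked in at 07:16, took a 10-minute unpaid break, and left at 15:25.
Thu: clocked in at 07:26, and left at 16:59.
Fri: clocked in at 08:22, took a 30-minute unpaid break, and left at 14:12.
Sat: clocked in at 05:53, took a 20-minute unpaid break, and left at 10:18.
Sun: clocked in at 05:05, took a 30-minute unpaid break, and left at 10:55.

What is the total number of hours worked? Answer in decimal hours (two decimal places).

48.60 hours

Mon: 07:18–15:43 = 8 h 25 min
Tue: 10:34–18:48 = 8 h 14 min; less 20 min break → 7 h 54 min
Wed: 07:16–15:25 = 8 h 9 min; less 10 min break → 7 h 59 min
Thu: 07:26–16:59 = 9 h 33 min
Fri: 08:22–14:12 = 5 h 50 min; less 30 min break → 5 h 20 min
Sat: 05:53–10:18 = 4 h 25 min; less 20 min break → 4 h 5 min
Sun: 05:05–10:55 = 5 h 50 min; less 30 min break → 5 h 20 min
Total: 8 h 25 min + 7 h 54 min + 7 h 59 min + 9 h 33 min + 5 h 20 min + 4 h 5 min + 5 h 20 min = 48 h 36 min.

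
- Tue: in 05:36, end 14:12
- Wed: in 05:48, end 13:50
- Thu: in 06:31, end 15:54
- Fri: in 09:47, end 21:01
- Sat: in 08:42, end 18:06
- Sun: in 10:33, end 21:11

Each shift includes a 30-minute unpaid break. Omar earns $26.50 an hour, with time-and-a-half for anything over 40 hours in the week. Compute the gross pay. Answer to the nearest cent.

Tue: 05:36–14:12 = 8 h 36 min; less 30 min break → 8 h 6 min
Wed: 05:48–13:50 = 8 h 2 min; less 30 min break → 7 h 32 min
Thu: 06:31–15:54 = 9 h 23 min; less 30 min break → 8 h 53 min
Fri: 09:47–21:01 = 11 h 14 min; less 30 min break → 10 h 44 min
Sat: 08:42–18:06 = 9 h 24 min; less 30 min break → 8 h 54 min
Sun: 10:33–21:11 = 10 h 38 min; less 30 min break → 10 h 8 min
Total worked: 54 h 17 min = 3257 min.
Regular 40 h 0 min = 2400 min at $26.50/h; overtime 14 h 17 min = 857 min at $39.75/h.
Pay = (2400 × $26.50 + 857 × $39.75) ÷ 60 = $1627.76.

$1627.76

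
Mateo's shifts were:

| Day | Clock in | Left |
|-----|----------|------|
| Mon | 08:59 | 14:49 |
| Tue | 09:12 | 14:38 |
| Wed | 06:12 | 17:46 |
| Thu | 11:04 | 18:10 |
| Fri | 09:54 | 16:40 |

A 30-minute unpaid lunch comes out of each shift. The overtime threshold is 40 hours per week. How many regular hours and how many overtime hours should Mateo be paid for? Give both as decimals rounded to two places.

Mon: 08:59–14:49 = 5 h 50 min; less 30 min break → 5 h 20 min
Tue: 09:12–14:38 = 5 h 26 min; less 30 min break → 4 h 56 min
Wed: 06:12–17:46 = 11 h 34 min; less 30 min break → 11 h 4 min
Thu: 11:04–18:10 = 7 h 6 min; less 30 min break → 6 h 36 min
Fri: 09:54–16:40 = 6 h 46 min; less 30 min break → 6 h 16 min
Total worked: 34 h 12 min = 34.20 h.
Threshold 40 h → overtime 0 h 0 min, regular 34 h 12 min.

Regular 34.20 hours, overtime 0.00 hours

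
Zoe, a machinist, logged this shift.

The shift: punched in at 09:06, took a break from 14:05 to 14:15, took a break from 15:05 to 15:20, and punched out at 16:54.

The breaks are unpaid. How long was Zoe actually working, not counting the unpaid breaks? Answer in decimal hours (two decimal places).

7.38 hours

The shift: 09:06–16:54 = 7 h 48 min; less 25 min break → 7 h 23 min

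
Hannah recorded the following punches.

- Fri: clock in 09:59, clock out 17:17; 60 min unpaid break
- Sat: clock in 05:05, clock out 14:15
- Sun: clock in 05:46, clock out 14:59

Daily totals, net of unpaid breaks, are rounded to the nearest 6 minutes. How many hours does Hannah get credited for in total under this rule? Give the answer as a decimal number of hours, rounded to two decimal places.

24.70 hours

Fri: 09:59–17:17 = 7 h 18 min − 60 min = 6 h 18 min → rounds to 6 h 18 min
Sat: 05:05–14:15 = 9 h 10 min → rounds to 9 h 12 min
Sun: 05:46–14:59 = 9 h 13 min → rounds to 9 h 12 min
Total credited: 24 h 42 min.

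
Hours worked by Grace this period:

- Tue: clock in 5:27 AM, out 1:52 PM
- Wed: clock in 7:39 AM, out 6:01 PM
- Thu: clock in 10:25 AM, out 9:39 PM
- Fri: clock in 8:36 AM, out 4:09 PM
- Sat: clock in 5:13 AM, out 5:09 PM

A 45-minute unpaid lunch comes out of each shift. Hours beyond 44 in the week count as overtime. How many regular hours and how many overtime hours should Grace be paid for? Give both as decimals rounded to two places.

Tue: 5:27 AM–1:52 PM = 8 h 25 min; less 45 min break → 7 h 40 min
Wed: 7:39 AM–6:01 PM = 10 h 22 min; less 45 min break → 9 h 37 min
Thu: 10:25 AM–9:39 PM = 11 h 14 min; less 45 min break → 10 h 29 min
Fri: 8:36 AM–4:09 PM = 7 h 33 min; less 45 min break → 6 h 48 min
Sat: 5:13 AM–5:09 PM = 11 h 56 min; less 45 min break → 11 h 11 min
Total worked: 45 h 45 min = 45.75 h.
Threshold 44 h → overtime 1 h 45 min, regular 44 h 0 min.

Regular 44.00 hours, overtime 1.75 hours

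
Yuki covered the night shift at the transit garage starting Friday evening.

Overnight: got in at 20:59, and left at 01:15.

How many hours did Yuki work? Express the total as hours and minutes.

Overnight: 20:59 → midnight = 3 h 1 min; midnight → 01:15 = 1 h 15 min; span 4 h 16 min

4 h 16 min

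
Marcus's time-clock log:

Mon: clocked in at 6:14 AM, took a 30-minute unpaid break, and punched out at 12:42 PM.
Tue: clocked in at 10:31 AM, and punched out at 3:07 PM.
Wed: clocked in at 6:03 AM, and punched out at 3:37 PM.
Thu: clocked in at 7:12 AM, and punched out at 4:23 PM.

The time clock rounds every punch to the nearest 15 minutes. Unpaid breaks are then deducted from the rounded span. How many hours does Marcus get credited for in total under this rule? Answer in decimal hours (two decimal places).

29.25 hours

Mon: in 6:14 AM→6:15 AM, out 12:42 PM→12:45 PM; 6 h 30 min − 30 min = 6 h 0 min
Tue: in 10:31 AM→10:30 AM, out 3:07 PM→3:00 PM; 4 h 30 min
Wed: in 6:03 AM→6:00 AM, out 3:37 PM→3:30 PM; 9 h 30 min
Thu: in 7:12 AM→7:15 AM, out 4:23 PM→4:30 PM; 9 h 15 min
Total credited: 29 h 15 min.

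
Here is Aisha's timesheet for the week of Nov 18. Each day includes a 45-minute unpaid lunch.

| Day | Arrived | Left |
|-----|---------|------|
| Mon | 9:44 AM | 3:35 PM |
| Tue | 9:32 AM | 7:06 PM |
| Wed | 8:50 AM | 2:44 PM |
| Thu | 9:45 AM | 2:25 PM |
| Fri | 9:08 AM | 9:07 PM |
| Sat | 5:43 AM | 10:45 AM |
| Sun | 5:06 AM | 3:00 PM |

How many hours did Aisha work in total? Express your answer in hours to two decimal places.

Mon: 9:44 AM–3:35 PM = 5 h 51 min; less 45 min break → 5 h 6 min
Tue: 9:32 AM–7:06 PM = 9 h 34 min; less 45 min break → 8 h 49 min
Wed: 8:50 AM–2:44 PM = 5 h 54 min; less 45 min break → 5 h 9 min
Thu: 9:45 AM–2:25 PM = 4 h 40 min; less 45 min break → 3 h 55 min
Fri: 9:08 AM–9:07 PM = 11 h 59 min; less 45 min break → 11 h 14 min
Sat: 5:43 AM–10:45 AM = 5 h 2 min; less 45 min break → 4 h 17 min
Sun: 5:06 AM–3:00 PM = 9 h 54 min; less 45 min break → 9 h 9 min
Total: 5 h 6 min + 8 h 49 min + 5 h 9 min + 3 h 55 min + 11 h 14 min + 4 h 17 min + 9 h 9 min = 47 h 39 min.

47.65 hours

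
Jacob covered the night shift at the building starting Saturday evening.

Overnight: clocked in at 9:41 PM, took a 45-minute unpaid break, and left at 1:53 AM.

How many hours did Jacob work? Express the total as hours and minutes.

3 h 27 min

Overnight: 9:41 PM → midnight = 2 h 19 min; midnight → 1:53 AM = 1 h 53 min; span 4 h 12 min; less 45 min break → 3 h 27 min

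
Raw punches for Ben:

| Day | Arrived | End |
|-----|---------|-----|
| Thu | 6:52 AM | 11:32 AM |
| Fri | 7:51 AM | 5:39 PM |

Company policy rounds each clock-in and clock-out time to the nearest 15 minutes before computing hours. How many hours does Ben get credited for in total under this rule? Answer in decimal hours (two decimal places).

Thu: in 6:52 AM→6:45 AM, out 11:32 AM→11:30 AM; 4 h 45 min
Fri: in 7:51 AM→7:45 AM, out 5:39 PM→5:45 PM; 10 h 0 min
Total credited: 14 h 45 min.

14.75 hours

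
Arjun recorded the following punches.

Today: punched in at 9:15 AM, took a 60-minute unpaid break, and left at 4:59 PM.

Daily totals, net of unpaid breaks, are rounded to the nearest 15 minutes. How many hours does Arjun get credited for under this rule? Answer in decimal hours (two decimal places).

6.75 hours

Today: 9:15 AM–4:59 PM = 7 h 44 min − 60 min = 6 h 44 min → rounds to 6 h 45 min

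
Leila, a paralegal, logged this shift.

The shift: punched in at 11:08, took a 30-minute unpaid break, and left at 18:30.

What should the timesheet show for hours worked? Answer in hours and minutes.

6 h 52 min

The shift: 11:08–18:30 = 7 h 22 min; less 30 min break → 6 h 52 min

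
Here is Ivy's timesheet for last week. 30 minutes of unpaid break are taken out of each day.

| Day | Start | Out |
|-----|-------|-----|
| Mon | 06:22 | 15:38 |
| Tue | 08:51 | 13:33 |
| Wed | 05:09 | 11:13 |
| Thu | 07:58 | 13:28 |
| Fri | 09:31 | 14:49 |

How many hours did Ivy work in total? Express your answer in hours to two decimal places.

28.33 hours

Mon: 06:22–15:38 = 9 h 16 min; less 30 min break → 8 h 46 min
Tue: 08:51–13:33 = 4 h 42 min; less 30 min break → 4 h 12 min
Wed: 05:09–11:13 = 6 h 4 min; less 30 min break → 5 h 34 min
Thu: 07:58–13:28 = 5 h 30 min; less 30 min break → 5 h 0 min
Fri: 09:31–14:49 = 5 h 18 min; less 30 min break → 4 h 48 min
Total: 8 h 46 min + 4 h 12 min + 5 h 34 min + 5 h 0 min + 4 h 48 min = 28 h 20 min.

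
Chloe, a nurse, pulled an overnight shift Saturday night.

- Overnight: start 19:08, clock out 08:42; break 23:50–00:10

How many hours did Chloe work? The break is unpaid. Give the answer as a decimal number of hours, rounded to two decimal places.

13.23 hours

Overnight: 19:08 → midnight = 4 h 52 min; midnight → 08:42 = 8 h 42 min; span 13 h 34 min; less 20 min break → 13 h 14 min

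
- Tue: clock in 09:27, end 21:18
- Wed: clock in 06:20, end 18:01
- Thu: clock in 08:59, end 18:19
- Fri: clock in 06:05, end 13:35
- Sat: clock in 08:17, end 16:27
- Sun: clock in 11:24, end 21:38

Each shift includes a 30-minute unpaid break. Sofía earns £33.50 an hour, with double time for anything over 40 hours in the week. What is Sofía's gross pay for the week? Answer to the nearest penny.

Tue: 09:27–21:18 = 11 h 51 min; less 30 min break → 11 h 21 min
Wed: 06:20–18:01 = 11 h 41 min; less 30 min break → 11 h 11 min
Thu: 08:59–18:19 = 9 h 20 min; less 30 min break → 8 h 50 min
Fri: 06:05–13:35 = 7 h 30 min; less 30 min break → 7 h 0 min
Sat: 08:17–16:27 = 8 h 10 min; less 30 min break → 7 h 40 min
Sun: 11:24–21:38 = 10 h 14 min; less 30 min break → 9 h 44 min
Total worked: 55 h 46 min = 3346 min.
Regular 40 h 0 min = 2400 min at £33.50/h; overtime 15 h 46 min = 946 min at £67.00/h.
Pay = (2400 × £33.50 + 946 × £67.00) ÷ 60 = £2396.37.

£2396.37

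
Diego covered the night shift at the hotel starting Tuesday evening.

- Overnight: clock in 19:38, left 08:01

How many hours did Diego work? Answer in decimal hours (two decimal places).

Overnight: 19:38 → midnight = 4 h 22 min; midnight → 08:01 = 8 h 1 min; span 12 h 23 min

12.38 hours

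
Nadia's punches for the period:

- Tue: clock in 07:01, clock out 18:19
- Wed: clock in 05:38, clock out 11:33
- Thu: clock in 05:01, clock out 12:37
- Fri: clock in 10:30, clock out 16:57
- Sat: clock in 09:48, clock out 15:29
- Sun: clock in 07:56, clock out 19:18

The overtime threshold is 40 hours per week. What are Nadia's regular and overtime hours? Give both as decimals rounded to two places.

Tue: 07:01–18:19 = 11 h 18 min
Wed: 05:38–11:33 = 5 h 55 min
Thu: 05:01–12:37 = 7 h 36 min
Fri: 10:30–16:57 = 6 h 27 min
Sat: 09:48–15:29 = 5 h 41 min
Sun: 07:56–19:18 = 11 h 22 min
Total worked: 48 h 19 min = 48.32 h.
Threshold 40 h → overtime 8 h 19 min, regular 40 h 0 min.

Regular 40.00 hours, overtime 8.32 hours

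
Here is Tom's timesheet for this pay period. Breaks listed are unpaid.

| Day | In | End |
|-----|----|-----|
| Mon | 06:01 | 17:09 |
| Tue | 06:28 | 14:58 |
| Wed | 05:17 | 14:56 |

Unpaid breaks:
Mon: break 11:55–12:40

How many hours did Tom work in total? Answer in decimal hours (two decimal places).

Mon: 06:01–17:09 = 11 h 8 min; less 45 min break → 10 h 23 min
Tue: 06:28–14:58 = 8 h 30 min
Wed: 05:17–14:56 = 9 h 39 min
Total: 10 h 23 min + 8 h 30 min + 9 h 39 min = 28 h 32 min.

28.53 hours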